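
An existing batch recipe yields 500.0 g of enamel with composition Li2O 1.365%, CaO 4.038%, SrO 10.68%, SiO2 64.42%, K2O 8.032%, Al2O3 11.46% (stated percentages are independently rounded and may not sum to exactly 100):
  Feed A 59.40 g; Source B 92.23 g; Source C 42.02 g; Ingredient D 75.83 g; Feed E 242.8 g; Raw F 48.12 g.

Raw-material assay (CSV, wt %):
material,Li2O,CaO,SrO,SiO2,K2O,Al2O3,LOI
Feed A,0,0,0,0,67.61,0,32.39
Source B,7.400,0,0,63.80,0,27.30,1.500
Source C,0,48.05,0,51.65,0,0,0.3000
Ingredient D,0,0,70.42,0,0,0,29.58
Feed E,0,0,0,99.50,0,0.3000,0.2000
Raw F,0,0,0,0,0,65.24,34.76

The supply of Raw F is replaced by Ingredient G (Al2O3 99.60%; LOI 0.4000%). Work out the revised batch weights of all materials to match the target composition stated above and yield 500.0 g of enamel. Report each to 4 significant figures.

Revised batch per 500.0 g enamel:
  Feed A: 59.40 g
  Source B: 92.23 g
  Source C: 42.02 g
  Ingredient D: 75.83 g
  Feed E: 242.8 g
  Ingredient G: 31.52 g
Total batch = 543.8 g; LOI loss = 43.79 g

All internal work runs at full precision at each step; rounding to four significant digits applies to every working value as printed — each reported number undergoes a single rounding. All derived quantities (the six compositions, ignition loss, the totals, the yield, glass mass) are computed from the batch weights on 500.0 g of glass at full float precision as quoted within either problem or answer.
Oxide-by-oxide targets in 500.0 g enamel:
  Li2O: 1.365% × 500.0 = 6.825 g
  CaO: 4.038% × 500.0 = 20.19 g
  SrO: 10.68% × 500.0 = 53.40 g
  SiO2: 64.42% × 500.0 = 322.1 g
  K2O: 8.032% × 500.0 = 40.16 g
  Al2O3: 11.46% × 500.0 = 57.30 g
Mass-balance tally per oxide per the reported batch figures, under the basis named above (summed amounts equal target values modulo rounding of the values):
  Li2O: 92.23·0.07400 = 6.825 g (target 6.825 g)
  CaO: 42.02·0.4805 = 20.19 g (target 20.19 g)
  SrO: 75.83·0.7042 = 53.40 g (target 53.40 g)
  SiO2: 92.23·0.6380 + 42.02·0.5165 + 242.8·0.9950 = 322.1 g (target 322.1 g)
  K2O: 59.40·0.6761 = 40.16 g (target 40.16 g)
  Al2O3: 92.23·0.2730 + 242.8·0.003000 + 31.52·0.9960 = 57.30 g (target 57.30 g)
Glass-mass bookkeeping: batch Σ − ignition loss = 500.0 g (oxide target masses add up to 500.0 g; stated basis 500.0 g — deltas are rounding alone).
Summing the batch: Σ batch = 543.8 g; ignition loss, Σ(batch × LOI) = 43.79 g; yield, glass over the total, = 91.95%.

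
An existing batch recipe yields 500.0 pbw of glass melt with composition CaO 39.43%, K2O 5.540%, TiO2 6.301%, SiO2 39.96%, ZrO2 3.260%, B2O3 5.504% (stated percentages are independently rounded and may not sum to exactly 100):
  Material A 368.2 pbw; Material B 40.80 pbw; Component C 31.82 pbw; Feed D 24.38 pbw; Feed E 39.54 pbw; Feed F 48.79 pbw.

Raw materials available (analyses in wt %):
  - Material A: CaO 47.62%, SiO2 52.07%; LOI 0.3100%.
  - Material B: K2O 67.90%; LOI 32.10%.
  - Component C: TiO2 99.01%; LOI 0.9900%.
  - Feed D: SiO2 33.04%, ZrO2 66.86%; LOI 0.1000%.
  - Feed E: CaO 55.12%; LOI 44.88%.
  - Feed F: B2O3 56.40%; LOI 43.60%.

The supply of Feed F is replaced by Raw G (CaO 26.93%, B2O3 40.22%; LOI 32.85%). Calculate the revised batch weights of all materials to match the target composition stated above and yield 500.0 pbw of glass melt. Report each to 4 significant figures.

Revised batch per 500.0 pbw glass melt:
  Material A: 368.2 pbw
  Material B: 40.80 pbw
  Component C: 31.82 pbw
  Feed D: 24.38 pbw
  Feed E: 6.105 pbw
  Raw G: 68.42 pbw
Total batch = 539.7 pbw; LOI loss = 39.79 pbw

All arithmetic holds full float precision at all times — the intermediate values are shown (rounded to 4 significant figures) in the working. Each reported value is rounded only once. All derived quantities, which include the six compositions, totals, LOI, glass mass, the yield, are carried in full precision, as quoted within problem or answer, starting from the weights per 500.0 pbw of glass.
Target oxide masses per 500.0 pbw glass melt:
  CaO: 39.43% × 500.0 = 197.2 pbw
  K2O: 5.540% × 500.0 = 27.70 pbw
  TiO2: 6.301% × 500.0 = 31.50 pbw
  SiO2: 39.96% × 500.0 = 199.8 pbw
  ZrO2: 3.260% × 500.0 = 16.30 pbw
  B2O3: 5.504% × 500.0 = 27.52 pbw
Sums-versus-targets review using the reported weights, versus the basis set out (oxide sums agree with the targets given rounding of the digits):
  CaO: 368.2·0.4762 + 6.105·0.5512 + 68.42·0.2693 = 197.1 pbw (target 197.2 pbw)
  K2O: 40.80·0.6790 = 27.70 pbw (target 27.70 pbw)
  TiO2: 31.82·0.9901 = 31.50 pbw (target 31.50 pbw)
  SiO2: 368.2·0.5207 + 24.38·0.3304 = 199.8 pbw (target 199.8 pbw)
  ZrO2: 24.38·0.6686 = 16.30 pbw (target 16.30 pbw)
  B2O3: 68.42·0.4022 = 27.52 pbw (target 27.52 pbw)
The glass-mass cross-check: total batch − LOI = 499.9 pbw (the Σ of target masses is 500.0 pbw; with the basis standing at 500.0 pbw — rounding explains the deltas).
Whole-batch sum: Σ batch = 539.7 pbw; loss to ignition Σ batch·LOI = 39.79 pbw; yield, glass over the total, = 92.63%.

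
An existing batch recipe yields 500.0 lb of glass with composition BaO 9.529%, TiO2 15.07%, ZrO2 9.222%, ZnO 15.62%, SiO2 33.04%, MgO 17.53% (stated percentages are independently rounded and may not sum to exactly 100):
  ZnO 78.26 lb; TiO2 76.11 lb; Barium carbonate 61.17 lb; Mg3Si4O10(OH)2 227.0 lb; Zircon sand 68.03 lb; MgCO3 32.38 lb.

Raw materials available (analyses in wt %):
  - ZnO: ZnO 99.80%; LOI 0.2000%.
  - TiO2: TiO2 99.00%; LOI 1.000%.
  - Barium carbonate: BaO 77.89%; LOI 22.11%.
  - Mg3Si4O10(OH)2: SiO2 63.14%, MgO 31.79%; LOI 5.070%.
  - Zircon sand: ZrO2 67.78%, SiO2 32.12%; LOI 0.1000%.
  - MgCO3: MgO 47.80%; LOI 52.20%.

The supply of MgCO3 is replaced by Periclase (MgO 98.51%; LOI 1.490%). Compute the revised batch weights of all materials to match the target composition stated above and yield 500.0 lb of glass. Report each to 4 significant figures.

Values along the way are rounded to four significant figures when displayed. All arithmetic maintains full float precision from start to finish — a single rounding completes every reported number; derived quantities, which include glass mass, totals, ignition loss, yield, the six compositions, are computed at full float precision, precisely as stated by problem or answer, using the weight values per 500.0 lb of glass.
Target oxide masses per 500.0 lb glass:
  BaO: 9.529% × 500.0 = 47.64 lb
  TiO2: 15.07% × 500.0 = 75.35 lb
  ZrO2: 9.222% × 500.0 = 46.11 lb
  ZnO: 15.62% × 500.0 = 78.10 lb
  SiO2: 33.04% × 500.0 = 165.2 lb
  MgO: 17.53% × 500.0 = 87.65 lb
Oxide-by-oxide audit working from each reported weight, for the quoted basis mass (oxide sums agree with the targets up to rounding of the answer):
  BaO: 61.17·0.7789 = 47.65 lb (target 47.64 lb)
  TiO2: 76.11·0.9900 = 75.35 lb (target 75.35 lb)
  ZrO2: 68.03·0.6778 = 46.11 lb (target 46.11 lb)
  ZnO: 78.26·0.9980 = 78.10 lb (target 78.10 lb)
  SiO2: 227.0·0.6314 + 68.03·0.3212 = 165.2 lb (target 165.2 lb)
  MgO: 227.0·0.3179 + 15.71·0.9851 = 87.64 lb (target 87.65 lb)
Glass-mass sanity pass: Σ batch − LOI loss = 500.0 lb (oxide target masses add up to 500.1 lb; stated basis 500.0 lb — gaps are rounding artifacts).
Batch total: Σ batch = 526.3 lb; LOI removed, Σ of batch·LOI: 26.25 lb; yield: glass divided by total = 95.01%.

Revised batch per 500.0 lb glass:
  ZnO: 78.26 lb
  TiO2: 76.11 lb
  Barium carbonate: 61.17 lb
  Mg3Si4O10(OH)2: 227.0 lb
  Zircon sand: 68.03 lb
  Periclase: 15.71 lb
Total batch = 526.3 lb; LOI loss = 26.25 lb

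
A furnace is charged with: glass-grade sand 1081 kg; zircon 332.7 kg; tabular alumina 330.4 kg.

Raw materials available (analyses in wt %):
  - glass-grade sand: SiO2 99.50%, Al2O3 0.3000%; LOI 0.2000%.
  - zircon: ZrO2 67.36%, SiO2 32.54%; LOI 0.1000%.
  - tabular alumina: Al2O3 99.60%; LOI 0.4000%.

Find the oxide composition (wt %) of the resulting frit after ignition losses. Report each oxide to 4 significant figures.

Glass mass = 1740 kg (batch 1744 − LOI 3.816).
Composition: ZrO2 12.88%, SiO2 68.03%, Al2O3 19.10%

Working values are displayed (rounded to 4 significant digits) in the printout — the whole derivation keeps full precision end to end. Every reported figure is rounded only once; the derived quantities are computed starting from the weights for 1740 kg of glass at full float precision (three oxide percentages, LOI, yield, totals, glass mass), exactly as printed in problem or answer.
Oxide-by-oxide delivered mass:
  ZrO2: 332.7·0.6736 = 224.1 kg
  SiO2: 1081·0.9950 + 332.7·0.3254 = 1184 kg
  Al2O3: 1081·0.003000 + 330.4·0.9960 = 332.3 kg
LOI: 1081·0.002000 + 332.7·0.001000 + 330.4·0.004000 = 3.816 kg
Resulting glass, batch − LOI: 1744 − 3.816 = 1740 kg (consistent with Σ oxide mass)
wt %: oxide over glass, times 100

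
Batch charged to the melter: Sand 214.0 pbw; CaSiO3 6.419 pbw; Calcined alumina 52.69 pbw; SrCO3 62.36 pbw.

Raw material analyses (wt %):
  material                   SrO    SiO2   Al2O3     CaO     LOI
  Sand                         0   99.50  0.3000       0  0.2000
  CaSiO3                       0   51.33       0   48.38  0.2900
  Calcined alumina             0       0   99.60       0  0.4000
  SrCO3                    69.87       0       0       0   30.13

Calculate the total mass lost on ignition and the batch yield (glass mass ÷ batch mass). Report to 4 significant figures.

Values along the way are displayed (rounded to 4 significant figures) at each printed step — each numeric step runs at full float precision from first step to last. Every reported result receives exactly one rounding. Derived quantities are computed starting from the weights at 316.0 pbw of glass at exact precision (glass mass, yield, the totals, four oxide percentages, ignition loss) as written in the question or the answer.
Material-by-material LOI:
  Sand: 214.0 × 0.002000 = 0.4280 pbw
  CaSiO3: 6.419 × 0.002900 = 0.01862 pbw
  Calcined alumina: 52.69 × 0.004000 = 0.2108 pbw
  SrCO3: 62.36 × 0.3013 = 18.79 pbw
Total LOI = 19.45 pbw
Glass = batch − LOI = 335.5 − 19.45 = 316.0 pbw

LOI loss = 19.45 pbw; glass = 316.0 pbw; yield = 94.20%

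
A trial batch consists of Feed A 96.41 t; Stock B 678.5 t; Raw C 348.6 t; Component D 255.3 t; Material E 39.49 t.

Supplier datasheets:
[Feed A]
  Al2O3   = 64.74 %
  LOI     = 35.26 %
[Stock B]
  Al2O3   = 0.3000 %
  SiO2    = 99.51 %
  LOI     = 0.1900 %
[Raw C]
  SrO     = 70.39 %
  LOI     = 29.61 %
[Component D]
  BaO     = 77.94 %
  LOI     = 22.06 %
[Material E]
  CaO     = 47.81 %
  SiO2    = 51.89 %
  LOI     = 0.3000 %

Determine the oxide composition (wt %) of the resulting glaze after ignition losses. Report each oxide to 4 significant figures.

In-progress results are printed rounded off to 4 significant figures between the steps. Exact precision is held in every operation; every reported result is rounded a single time. The derived quantities, including net glass mass, five oxide percentages, the yield, the totals, LOI, are re-derived using the weight values at 1223 t of glass in full precision, precisely as stated by the problem or the answer.
Oxide masses out of the charge:
  CaO: 39.49·0.4781 = 18.88 t
  BaO: 255.3·0.7794 = 199.0 t
  Al2O3: 96.41·0.6474 + 678.5·0.003000 = 64.45 t
  SrO: 348.6·0.7039 = 245.4 t
  SiO2: 678.5·0.9951 + 39.49·0.5189 = 695.7 t
LOI: 96.41·0.3526 + 678.5·0.001900 + 348.6·0.2961 + 255.3·0.2206 + 39.49·0.003000 = 194.9 t
Glass = total batch minus LOI = 1418 − 194.9 = 1223 t (= the summed oxide contributions)
wt % = oxide mass / glass mass × 100

Glass mass = 1223 t (batch 1418 − LOI 194.9).
Composition: CaO 1.543%, BaO 16.27%, Al2O3 5.268%, SrO 20.06%, SiO2 56.87%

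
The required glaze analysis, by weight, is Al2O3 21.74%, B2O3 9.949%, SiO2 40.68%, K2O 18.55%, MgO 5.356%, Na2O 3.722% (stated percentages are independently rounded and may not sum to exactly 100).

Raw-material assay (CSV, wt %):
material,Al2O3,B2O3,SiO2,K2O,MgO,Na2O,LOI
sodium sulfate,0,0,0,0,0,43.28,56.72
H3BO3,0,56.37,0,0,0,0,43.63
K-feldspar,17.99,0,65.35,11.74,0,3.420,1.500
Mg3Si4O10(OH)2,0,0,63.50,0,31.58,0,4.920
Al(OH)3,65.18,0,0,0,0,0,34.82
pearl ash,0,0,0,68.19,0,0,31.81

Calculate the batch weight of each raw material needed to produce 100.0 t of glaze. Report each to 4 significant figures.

Working values are rounded to four significant figures when quoted. The working math runs at exact precision at all times; every reported result is rounded just once; derived quantities are carried at full float precision (totals, ignition loss, yield, glass mass, six oxide percentages) from the weighed amounts for 100.0 t of glass exactly as shown in the question or the answer.
Per-oxide target masses for 100.0 t glaze:
  Al2O3: 21.74% × 100.0 = 21.74 t
  B2O3: 9.949% × 100.0 = 9.949 t
  SiO2: 40.68% × 100.0 = 40.68 t
  K2O: 18.55% × 100.0 = 18.55 t
  MgO: 5.356% × 100.0 = 5.356 t
  Na2O: 3.722% × 100.0 = 3.722 t
Per-oxide balance check from the weights as reported, under the basis named above (sums match the target masses inside rounding margins):
  Al2O3: 45.77·0.1799 + 20.72·0.6518 = 21.74 t (target 21.74 t)
  B2O3: 17.65·0.5637 = 9.949 t (target 9.949 t)
  SiO2: 45.77·0.6535 + 16.96·0.6350 = 40.68 t (target 40.68 t)
  K2O: 45.77·0.1174 + 19.32·0.6819 = 18.55 t (target 18.55 t)
  MgO: 16.96·0.3158 = 5.356 t (target 5.356 t)
  Na2O: 4.983·0.4328 + 45.77·0.03420 = 3.722 t (target 3.722 t)
Glass mass check: batch total minus LOI = 99.99 t (summing oxide targets gives 100.0 t; stated basis 100.0 t — deltas are rounding alone).
Batch total: Σ batch = 125.4 t; ignition loss, Σ(batch × LOI) = 25.41 t; glass ÷ batch gives a yield of 79.74%.

Batch per 100.0 t glaze:
  sodium sulfate: 4.983 t
  H3BO3: 17.65 t
  K-feldspar: 45.77 t
  Mg3Si4O10(OH)2: 16.96 t
  Al(OH)3: 20.72 t
  pearl ash: 19.32 t
Total batch = 125.4 t; LOI loss = 25.41 t; yield = 79.74%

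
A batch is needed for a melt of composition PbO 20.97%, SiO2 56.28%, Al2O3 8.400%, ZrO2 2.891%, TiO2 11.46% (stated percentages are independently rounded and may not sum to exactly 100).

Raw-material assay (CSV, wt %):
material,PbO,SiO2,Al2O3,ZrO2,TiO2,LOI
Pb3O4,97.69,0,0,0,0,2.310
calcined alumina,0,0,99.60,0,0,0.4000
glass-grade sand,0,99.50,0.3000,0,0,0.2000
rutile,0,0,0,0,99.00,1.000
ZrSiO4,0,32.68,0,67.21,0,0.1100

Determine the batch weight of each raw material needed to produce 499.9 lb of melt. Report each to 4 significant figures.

The intermediate values appear, rounded to 4 significant digits, at each printed step — every computation carries full float precision through every step — every reported result is rounded a single time; the derived quantities (the five compositions, the totals, net glass mass, LOI, the yield) are recomputed in exact precision from the weighed amounts per 499.9 lb of glass, as written in problem or answer.
The oxide mass targets at 499.9 lb melt:
  PbO: 20.97% × 499.9 = 104.8 lb
  SiO2: 56.28% × 499.9 = 281.3 lb
  Al2O3: 8.400% × 499.9 = 41.99 lb
  ZrO2: 2.891% × 499.9 = 14.45 lb
  TiO2: 11.46% × 499.9 = 57.29 lb
Mass-balance tally per oxide given the weights on record, relative to the basis at hand (sum by sum, the targets are met net of answer rounding effects):
  PbO: 107.3·0.9769 = 104.8 lb (target 104.8 lb)
  SiO2: 275.7·0.9950 + 21.50·0.3268 = 281.3 lb (target 281.3 lb)
  Al2O3: 41.33·0.9960 + 275.7·0.003000 = 41.99 lb (target 41.99 lb)
  ZrO2: 21.50·0.6721 = 14.45 lb (target 14.45 lb)
  TiO2: 57.87·0.9900 = 57.29 lb (target 57.29 lb)
Glass-mass closure: whole batch net of LOI = 499.9 lb (per-oxide target masses sum to 499.9 lb; the stated basis being 499.9 lb — any gap is answer rounding).
Batch grand total — Σ batch = 503.7 lb; ignition loss, Σ(batch × LOI) = 3.798 lb; yield: glass divided by total = 99.25%.

Batch per 499.9 lb melt:
  Pb3O4: 107.3 lb
  calcined alumina: 41.33 lb
  glass-grade sand: 275.7 lb
  rutile: 57.87 lb
  ZrSiO4: 21.50 lb
Total batch = 503.7 lb; LOI loss = 3.798 lb; yield = 99.25%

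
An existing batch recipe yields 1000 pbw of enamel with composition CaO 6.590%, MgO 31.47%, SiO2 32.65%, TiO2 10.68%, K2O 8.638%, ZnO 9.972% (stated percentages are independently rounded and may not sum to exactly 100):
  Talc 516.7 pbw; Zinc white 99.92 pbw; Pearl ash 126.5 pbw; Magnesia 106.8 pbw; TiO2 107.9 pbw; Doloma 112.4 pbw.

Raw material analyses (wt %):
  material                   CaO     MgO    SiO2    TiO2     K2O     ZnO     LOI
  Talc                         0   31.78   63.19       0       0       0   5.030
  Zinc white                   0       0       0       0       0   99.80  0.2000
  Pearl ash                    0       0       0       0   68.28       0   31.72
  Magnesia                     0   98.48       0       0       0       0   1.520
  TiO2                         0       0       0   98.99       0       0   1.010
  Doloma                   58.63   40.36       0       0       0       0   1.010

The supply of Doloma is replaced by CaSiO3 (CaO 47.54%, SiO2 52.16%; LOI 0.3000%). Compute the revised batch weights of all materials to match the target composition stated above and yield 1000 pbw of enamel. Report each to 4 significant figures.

Every computation runs at exact precision from start to finish — the intermediate values are shown, rounded to 4 significant figures, when written out; a single rounding yields each reported value — derived quantities, including LOI, glass mass, totals, yield, the six compositions, are rebuilt using the weight values per 1000 pbw of glass in full precision as set out in question or answer.
Target masses of each oxide per 1000 pbw enamel:
  CaO: 6.590% × 1000 = 65.90 pbw
  MgO: 31.47% × 1000 = 314.7 pbw
  SiO2: 32.65% × 1000 = 326.5 pbw
  TiO2: 10.68% × 1000 = 106.8 pbw
  K2O: 8.638% × 1000 = 86.38 pbw
  ZnO: 9.972% × 1000 = 99.72 pbw
Per-oxide balance check per the reported batch figures, for the quoted basis mass (oxide sums agree with the targets inside rounding margins):
  CaO: 138.6·0.4754 = 65.89 pbw (target 65.90 pbw)
  MgO: 402.3·0.3178 + 189.7·0.9848 = 314.7 pbw (target 314.7 pbw)
  SiO2: 402.3·0.6319 + 138.6·0.5216 = 326.5 pbw (target 326.5 pbw)
  TiO2: 107.9·0.9899 = 106.8 pbw (target 106.8 pbw)
  K2O: 126.5·0.6828 = 86.37 pbw (target 86.38 pbw)
  ZnO: 99.92·0.9980 = 99.72 pbw (target 99.72 pbw)
Glass mass check: Σ batch − LOI loss = 1000 pbw (the Σ of target masses is 1000 pbw; against the stated basis, 1000 pbw — differing by rounding only).
Batch total: Σ batch = 1065 pbw; the LOI term Σ batch·LOI equals 64.95 pbw; glass ÷ batch gives a yield of 93.90%.

Revised batch per 1000 pbw enamel:
  Talc: 402.3 pbw
  Zinc white: 99.92 pbw
  Pearl ash: 126.5 pbw
  Magnesia: 189.7 pbw
  TiO2: 107.9 pbw
  CaSiO3: 138.6 pbw
Total batch = 1065 pbw; LOI loss = 64.95 pbw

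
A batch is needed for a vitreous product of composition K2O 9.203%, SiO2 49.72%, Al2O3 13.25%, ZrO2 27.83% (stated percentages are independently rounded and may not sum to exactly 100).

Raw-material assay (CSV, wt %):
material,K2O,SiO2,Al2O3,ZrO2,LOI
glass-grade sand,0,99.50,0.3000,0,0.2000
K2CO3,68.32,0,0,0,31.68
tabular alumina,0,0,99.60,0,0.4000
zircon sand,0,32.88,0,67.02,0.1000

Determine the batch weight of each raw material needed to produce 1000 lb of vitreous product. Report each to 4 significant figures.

Batch per 1000 lb vitreous product:
  glass-grade sand: 362.5 lb
  K2CO3: 134.7 lb
  tabular alumina: 131.9 lb
  zircon sand: 415.2 lb
Total batch = 1044 lb; LOI loss = 44.34 lb; yield = 95.75%

The whole derivation carries full float precision at all times; intermediates are displayed with 4-significant-digit rounding on the page — exactly one rounding lands on each reported figure. Derived quantities, including the four compositions, yield, LOI, glass mass, totals, are re-derived from the batch weights at 1000 lb of glass at full float precision, as quoted within the problem or answer text.
Per-oxide target masses for 1000 lb vitreous product:
  K2O: 9.203% × 1000 = 92.03 lb
  SiO2: 49.72% × 1000 = 497.2 lb
  Al2O3: 13.25% × 1000 = 132.5 lb
  ZrO2: 27.83% × 1000 = 278.3 lb
A balance pass over the oxides, working from each reported weight, against the basis in use (sums match the target masses inside rounding margins):
  K2O: 134.7·0.6832 = 92.03 lb (target 92.03 lb)
  SiO2: 362.5·0.9950 + 415.2·0.3288 = 497.2 lb (target 497.2 lb)
  Al2O3: 362.5·0.003000 + 131.9·0.9960 = 132.5 lb (target 132.5 lb)
  ZrO2: 415.2·0.6702 = 278.3 lb (target 278.3 lb)
Glass-mass sanity pass: batch Σ − ignition loss = 1000 lb (per-oxide target masses sum to 1000 lb; basis as stated: 1000 lb — differing by rounding only).
Batch total: Σ batch = 1044 lb; LOI removed, Σ of batch·LOI: 44.34 lb; yield, glass over the total, = 95.75%.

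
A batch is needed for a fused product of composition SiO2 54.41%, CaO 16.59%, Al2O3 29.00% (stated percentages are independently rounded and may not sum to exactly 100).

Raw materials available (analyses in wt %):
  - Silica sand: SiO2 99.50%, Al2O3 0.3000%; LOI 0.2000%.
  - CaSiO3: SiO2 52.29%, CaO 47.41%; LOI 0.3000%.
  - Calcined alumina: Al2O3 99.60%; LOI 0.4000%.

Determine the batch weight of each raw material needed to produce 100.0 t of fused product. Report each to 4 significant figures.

Batch per 100.0 t fused product:
  Silica sand: 36.29 t
  CaSiO3: 34.99 t
  Calcined alumina: 29.01 t
Total batch = 100.3 t; LOI loss = 0.2936 t; yield = 99.71%

Intermediates are displayed rounded to four significant digits alongside each step — the working math keeps exact precision at all times; each reported result undergoes a single rounding; all derived quantities (glass mass, the totals, LOI, the yield, the three compositions) are computed in exact precision using the weight values per 100.0 t of glass as written in either problem or answer.
The oxide mass targets at 100.0 t fused product:
  SiO2: 54.41% × 100.0 = 54.41 t
  CaO: 16.59% × 100.0 = 16.59 t
  Al2O3: 29.00% × 100.0 = 29.00 t
Checking each oxide sum working from each reported weight, against the basis in use (every target is met by its sum net of answer rounding effects):
  SiO2: 36.29·0.9950 + 34.99·0.5229 = 54.40 t (target 54.41 t)
  CaO: 34.99·0.4741 = 16.59 t (target 16.59 t)
  Al2O3: 36.29·0.003000 + 29.01·0.9960 = 29.00 t (target 29.00 t)
Mass balance on the glass: whole batch net of LOI = 100.0 t (targets for the oxides total 100.0 t; against the stated basis, 100.0 t — gaps are rounding artifacts).
Batch grand total — Σ batch = 100.3 t; loss to ignition Σ batch·LOI = 0.2936 t; glass ÷ batch gives a yield of 99.71%.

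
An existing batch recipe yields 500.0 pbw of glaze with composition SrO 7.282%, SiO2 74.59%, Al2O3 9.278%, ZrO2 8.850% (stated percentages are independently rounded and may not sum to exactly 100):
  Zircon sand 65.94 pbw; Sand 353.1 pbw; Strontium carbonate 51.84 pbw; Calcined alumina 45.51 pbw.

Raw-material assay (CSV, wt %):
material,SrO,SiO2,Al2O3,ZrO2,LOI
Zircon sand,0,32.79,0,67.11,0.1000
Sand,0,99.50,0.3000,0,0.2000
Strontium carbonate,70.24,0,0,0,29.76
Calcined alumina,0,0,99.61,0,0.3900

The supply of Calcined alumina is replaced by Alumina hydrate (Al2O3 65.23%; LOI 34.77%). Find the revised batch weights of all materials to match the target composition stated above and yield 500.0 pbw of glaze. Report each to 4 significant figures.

The whole derivation maintains full float precision all the way through. Mid-chain values are displayed with 4-significant-digit rounding between the steps; each reported number is rounded exactly once; the derived quantities (four oxide percentages, the yield, glass mass, ignition loss, the totals) are recomputed at exact precision using the weight values per 500.0 pbw of glass, exactly as shown in the problem or the answer.
Per-oxide target masses for 500.0 pbw glaze:
  SrO: 7.282% × 500.0 = 36.41 pbw
  SiO2: 74.59% × 500.0 = 373.0 pbw
  Al2O3: 9.278% × 500.0 = 46.39 pbw
  ZrO2: 8.850% × 500.0 = 44.25 pbw
Checking each oxide sum using the reported weights, at the basis given (delivered sums recover each target up to rounding of the answer):
  SrO: 51.84·0.7024 = 36.41 pbw (target 36.41 pbw)
  SiO2: 65.94·0.3279 + 353.1·0.9950 = 373.0 pbw (target 373.0 pbw)
  Al2O3: 353.1·0.003000 + 69.49·0.6523 = 46.39 pbw (target 46.39 pbw)
  ZrO2: 65.94·0.6711 = 44.25 pbw (target 44.25 pbw)
Auditing the glass mass value: batch Σ − ignition loss = 500.0 pbw (the Σ of target masses is 500.0 pbw; versus the stated basis of 500.0 pbw — rounding explains the deltas).
Total batch = Σ batch = 540.4 pbw; Σ batch·LOI gives LOI loss = 40.36 pbw; yield, glass over the total, = 92.53%.

Revised batch per 500.0 pbw glaze:
  Zircon sand: 65.94 pbw
  Sand: 353.1 pbw
  Strontium carbonate: 51.84 pbw
  Alumina hydrate: 69.49 pbw
Total batch = 540.4 pbw; LOI loss = 40.36 pbw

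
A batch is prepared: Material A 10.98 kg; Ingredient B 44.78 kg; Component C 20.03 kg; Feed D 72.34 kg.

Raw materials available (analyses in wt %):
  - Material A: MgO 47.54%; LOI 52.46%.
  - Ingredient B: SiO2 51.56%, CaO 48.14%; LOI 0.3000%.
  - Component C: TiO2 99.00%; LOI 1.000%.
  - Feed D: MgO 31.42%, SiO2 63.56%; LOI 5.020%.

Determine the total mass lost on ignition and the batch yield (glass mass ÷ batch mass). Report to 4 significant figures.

LOI loss = 9.726 kg; glass = 138.4 kg; yield = 93.43%

Each numeric step maintains full float precision in every operation — intermediates are shown with 4-significant-digit rounding across the worked steps — a single rounding produces each reported figure — all derived quantities are re-derived from the weighed amounts on 138.4 kg of glass at exact precision (LOI, totals, net glass mass, the four compositions, the yield) exactly as shown in the problem or the answer.
Loss on ignition, line by line:
  Material A: 10.98 × 0.5246 = 5.760 kg
  Ingredient B: 44.78 × 0.003000 = 0.1343 kg
  Component C: 20.03 × 0.01000 = 0.2003 kg
  Feed D: 72.34 × 0.05020 = 3.631 kg
Total LOI = 9.726 kg
Glass = batch − LOI = 148.1 − 9.726 = 138.4 kg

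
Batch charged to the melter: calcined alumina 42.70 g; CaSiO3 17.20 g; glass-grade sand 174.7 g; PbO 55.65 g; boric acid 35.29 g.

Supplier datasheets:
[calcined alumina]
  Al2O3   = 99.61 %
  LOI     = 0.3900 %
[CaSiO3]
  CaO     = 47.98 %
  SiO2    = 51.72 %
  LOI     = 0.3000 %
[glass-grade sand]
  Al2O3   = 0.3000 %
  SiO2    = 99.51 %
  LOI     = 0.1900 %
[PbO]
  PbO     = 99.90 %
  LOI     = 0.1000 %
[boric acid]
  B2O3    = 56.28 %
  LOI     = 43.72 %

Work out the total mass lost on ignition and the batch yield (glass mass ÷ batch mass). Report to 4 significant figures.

Every computation runs at exact precision at each step. Mid-chain values are printed, with 4-significant-digit rounding, within the worked lines; every reported figure receives exactly one rounding; the derived quantities, which include LOI, totals, net glass mass, yield, five oxide percentages, are computed at exact precision, as set out in question or answer, from the weighed amounts per 309.5 g of glass.
Ignition loss by material:
  calcined alumina: 42.70 × 0.003900 = 0.1665 g
  CaSiO3: 17.20 × 0.003000 = 0.05160 g
  glass-grade sand: 174.7 × 0.001900 = 0.3319 g
  PbO: 55.65 × 0.001000 = 0.05565 g
  boric acid: 35.29 × 0.4372 = 15.43 g
Total LOI = 16.03 g
Glass = batch − LOI = 325.5 − 16.03 = 309.5 g

LOI loss = 16.03 g; glass = 309.5 g; yield = 95.07%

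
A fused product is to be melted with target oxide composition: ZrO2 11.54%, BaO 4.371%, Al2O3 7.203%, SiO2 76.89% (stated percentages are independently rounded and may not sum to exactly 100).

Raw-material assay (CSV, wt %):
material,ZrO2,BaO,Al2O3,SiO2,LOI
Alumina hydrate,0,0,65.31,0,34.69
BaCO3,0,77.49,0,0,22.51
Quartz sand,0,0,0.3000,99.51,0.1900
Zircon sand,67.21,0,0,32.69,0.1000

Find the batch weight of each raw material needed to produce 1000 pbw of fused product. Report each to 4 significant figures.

Mid-chain values are shown (rounded to 4 significant figures) between the steps — each numeric step runs at full precision in all steps — a single rounding finalizes each reported result; all derived quantities are carried in full float precision (the yield, totals, the four compositions, LOI, net glass mass) starting from the weights on 1000 pbw of glass as set out in problem or answer.
The oxide mass targets at 1000 pbw fused product:
  ZrO2: 11.54% × 1000 = 115.4 pbw
  BaO: 4.371% × 1000 = 43.71 pbw
  Al2O3: 7.203% × 1000 = 72.03 pbw
  SiO2: 76.89% × 1000 = 768.9 pbw
Sums-versus-targets review applying the batch weights above, for the quoted basis mass (summed amounts equal target values inside rounding margins):
  ZrO2: 171.7·0.6721 = 115.4 pbw (target 115.4 pbw)
  BaO: 56.41·0.7749 = 43.71 pbw (target 43.71 pbw)
  Al2O3: 107.0·0.6531 + 716.3·0.003000 = 72.03 pbw (target 72.03 pbw)
  SiO2: 716.3·0.9951 + 171.7·0.3269 = 768.9 pbw (target 768.9 pbw)
Mass balance on the glass: batch total minus LOI = 1000 pbw (oxide target masses add up to 1000 pbw; against the stated basis, 1000 pbw — a pure rounding effect).
Total batch = Σ batch = 1051 pbw; LOI removed, Σ of batch·LOI: 51.35 pbw; glass ÷ batch gives a yield of 95.12%.

Batch per 1000 pbw fused product:
  Alumina hydrate: 107.0 pbw
  BaCO3: 56.41 pbw
  Quartz sand: 716.3 pbw
  Zircon sand: 171.7 pbw
Total batch = 1051 pbw; LOI loss = 51.35 pbw; yield = 95.12%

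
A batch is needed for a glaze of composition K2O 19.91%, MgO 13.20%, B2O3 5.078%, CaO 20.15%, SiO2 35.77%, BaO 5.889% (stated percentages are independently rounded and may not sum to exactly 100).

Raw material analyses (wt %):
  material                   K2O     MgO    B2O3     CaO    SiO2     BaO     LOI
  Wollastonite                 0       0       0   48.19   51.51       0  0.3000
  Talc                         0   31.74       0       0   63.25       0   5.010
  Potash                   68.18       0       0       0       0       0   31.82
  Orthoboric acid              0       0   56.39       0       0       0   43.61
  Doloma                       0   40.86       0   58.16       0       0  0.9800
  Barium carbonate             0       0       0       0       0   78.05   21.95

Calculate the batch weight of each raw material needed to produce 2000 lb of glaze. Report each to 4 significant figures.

Values along the way appear rounded off to 4 significant figures at each printed step; all arithmetic maintains full float precision from first step to last. Every reported number takes exactly one rounding. All derived quantities (ignition loss, the totals, net glass mass, the six compositions, yield) are computed from the batch weights per 2000 lb of glass at exact precision precisely as stated by either problem or answer.
Oxide mass targets, per 2000 lb glaze:
  K2O: 19.91% × 2000 = 398.2 lb
  MgO: 13.20% × 2000 = 264.0 lb
  B2O3: 5.078% × 2000 = 101.6 lb
  CaO: 20.15% × 2000 = 403.0 lb
  SiO2: 35.77% × 2000 = 715.4 lb
  BaO: 5.889% × 2000 = 117.8 lb
Verifying the oxide balance working from each reported weight, for the quoted basis mass (delivered sums recover each target exact up to rounding of places):
  K2O: 584.0·0.6818 = 398.2 lb (target 398.2 lb)
  MgO: 615.3·0.3174 + 168.2·0.4086 = 264.0 lb (target 264.0 lb)
  B2O3: 180.1·0.5639 = 101.6 lb (target 101.6 lb)
  CaO: 633.3·0.4819 + 168.2·0.5816 = 403.0 lb (target 403.0 lb)
  SiO2: 633.3·0.5151 + 615.3·0.6325 = 715.4 lb (target 715.4 lb)
  BaO: 150.9·0.7805 = 117.8 lb (target 117.8 lb)
Consistency of the glass mass: whole batch net of LOI = 2000 lb (the Σ of target masses is 2000 lb; with the basis standing at 2000 lb — gaps are rounding artifacts).
Whole-batch sum: Σ batch = 2332 lb; loss to ignition Σ batch·LOI = 331.9 lb; glass ÷ batch gives a yield of 85.77%.

Batch per 2000 lb glaze:
  Wollastonite: 633.3 lb
  Talc: 615.3 lb
  Potash: 584.0 lb
  Orthoboric acid: 180.1 lb
  Doloma: 168.2 lb
  Barium carbonate: 150.9 lb
Total batch = 2332 lb; LOI loss = 331.9 lb; yield = 85.77%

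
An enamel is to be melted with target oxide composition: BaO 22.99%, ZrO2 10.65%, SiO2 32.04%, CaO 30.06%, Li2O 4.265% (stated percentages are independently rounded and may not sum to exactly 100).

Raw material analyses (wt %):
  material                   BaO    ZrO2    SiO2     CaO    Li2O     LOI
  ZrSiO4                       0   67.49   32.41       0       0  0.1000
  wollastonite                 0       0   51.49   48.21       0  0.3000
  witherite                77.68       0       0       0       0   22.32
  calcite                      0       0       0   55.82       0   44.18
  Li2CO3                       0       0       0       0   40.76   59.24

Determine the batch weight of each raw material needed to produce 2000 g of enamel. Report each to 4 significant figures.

Batch per 2000 g enamel:
  ZrSiO4: 315.6 g
  wollastonite: 1046 g
  witherite: 591.9 g
  calcite: 173.8 g
  Li2CO3: 209.3 g
Total batch = 2337 g; LOI loss = 336.3 g; yield = 85.61%

Values along the way appear, rounded to 4 significant figures, on the page. Each numeric step carries full precision at each step; every reported figure is rounded a single time. All derived quantities, including glass mass, LOI, yield, five oxide percentages, the totals, are rebuilt from the weighed amounts for 2000 g of glass at full float precision, as they appear in the problem or answer text.
The oxide mass targets at 2000 g enamel:
  BaO: 22.99% × 2000 = 459.8 g
  ZrO2: 10.65% × 2000 = 213.0 g
  SiO2: 32.04% × 2000 = 640.8 g
  CaO: 30.06% × 2000 = 601.2 g
  Li2O: 4.265% × 2000 = 85.30 g
Verifying the oxide balance per the reported batch figures, relative to the basis at hand (each sum matches its target mass up to rounding of the answer):
  BaO: 591.9·0.7768 = 459.8 g (target 459.8 g)
  ZrO2: 315.6·0.6749 = 213.0 g (target 213.0 g)
  SiO2: 315.6·0.3241 + 1046·0.5149 = 640.9 g (target 640.8 g)
  CaO: 1046·0.4821 + 173.8·0.5582 = 601.3 g (target 601.2 g)
  Li2O: 209.3·0.4076 = 85.31 g (target 85.30 g)
Glass-mass sanity pass: whole batch net of LOI = 2000 g (targets for the oxides total 2000 g; stated basis 2000 g — deltas are rounding alone).
Total batch = Σ batch = 2337 g; the LOI term Σ batch·LOI equals 336.3 g; the yield ratio, glass ÷ batch: 85.61%.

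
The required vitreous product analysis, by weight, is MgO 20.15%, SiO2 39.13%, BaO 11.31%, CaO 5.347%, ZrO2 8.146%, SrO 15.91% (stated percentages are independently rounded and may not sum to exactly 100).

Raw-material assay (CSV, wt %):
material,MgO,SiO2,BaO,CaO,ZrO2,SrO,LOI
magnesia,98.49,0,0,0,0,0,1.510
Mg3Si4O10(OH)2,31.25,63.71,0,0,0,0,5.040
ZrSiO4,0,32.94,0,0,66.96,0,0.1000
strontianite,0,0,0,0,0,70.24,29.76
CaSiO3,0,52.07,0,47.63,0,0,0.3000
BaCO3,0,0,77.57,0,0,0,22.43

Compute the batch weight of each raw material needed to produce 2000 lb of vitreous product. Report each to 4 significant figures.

Batch per 2000 lb vitreous product:
  magnesia: 117.6 lb
  Mg3Si4O10(OH)2: 919.1 lb
  ZrSiO4: 243.3 lb
  strontianite: 453.0 lb
  CaSiO3: 224.5 lb
  BaCO3: 291.6 lb
Total batch = 2249 lb; LOI loss = 249.2 lb; yield = 88.92%

Values along the way appear, rounded to 4 significant digits, on the page — all arithmetic runs at full precision throughout; every reported result carries a single rounding — the derived quantities (totals, the yield, six oxide percentages, glass mass, LOI) are rebuilt starting from the weights per 2000 lb of glass in full precision, as written in the problem or the answer.
Oxide-by-oxide targets in 2000 lb vitreous product:
  MgO: 20.15% × 2000 = 403.0 lb
  SiO2: 39.13% × 2000 = 782.6 lb
  BaO: 11.31% × 2000 = 226.2 lb
  CaO: 5.347% × 2000 = 106.9 lb
  ZrO2: 8.146% × 2000 = 162.9 lb
  SrO: 15.91% × 2000 = 318.2 lb
Mass-balance tally per oxide using the reported weights, at the basis given (oxide sums agree with the targets given rounding of the digits):
  MgO: 117.6·0.9849 + 919.1·0.3125 = 403.0 lb (target 403.0 lb)
  SiO2: 919.1·0.6371 + 243.3·0.3294 + 224.5·0.5207 = 782.6 lb (target 782.6 lb)
  BaO: 291.6·0.7757 = 226.2 lb (target 226.2 lb)
  CaO: 224.5·0.4763 = 106.9 lb (target 106.9 lb)
  ZrO2: 243.3·0.6696 = 162.9 lb (target 162.9 lb)
  SrO: 453.0·0.7024 = 318.2 lb (target 318.2 lb)
Glass-mass closure: net batch after ignition = 2000 lb (the targets, summed, come to 2000 lb; the stated basis being 2000 lb — gaps are rounding artifacts).
Batch total: Σ batch = 2249 lb; LOI loss = Σ batch·LOI = 249.2 lb; yield = glass ÷ total batch = 88.92%.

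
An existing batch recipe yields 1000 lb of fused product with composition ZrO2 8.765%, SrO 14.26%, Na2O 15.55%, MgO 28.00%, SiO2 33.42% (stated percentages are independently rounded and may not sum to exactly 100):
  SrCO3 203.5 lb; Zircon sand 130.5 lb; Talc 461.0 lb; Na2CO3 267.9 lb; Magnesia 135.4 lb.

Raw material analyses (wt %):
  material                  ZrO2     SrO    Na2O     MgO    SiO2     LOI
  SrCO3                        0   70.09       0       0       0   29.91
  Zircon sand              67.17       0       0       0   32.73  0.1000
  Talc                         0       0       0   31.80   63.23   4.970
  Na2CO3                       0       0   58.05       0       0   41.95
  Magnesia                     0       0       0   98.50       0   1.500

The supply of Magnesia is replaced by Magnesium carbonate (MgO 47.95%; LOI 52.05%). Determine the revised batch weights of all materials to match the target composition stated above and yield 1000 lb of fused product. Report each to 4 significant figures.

Values along the way are shown (rounded to four significant figures) alongside each step. Full float precision is carried in all steps. A single rounding completes each reported number — the derived quantities (ignition loss, the totals, the yield, the five compositions, net glass mass) are computed from the weighed amounts on 1000 lb of glass in full float precision, exactly as shown in either problem or answer.
Oxide mass targets, per 1000 lb fused product:
  ZrO2: 8.765% × 1000 = 87.65 lb
  SrO: 14.26% × 1000 = 142.6 lb
  Na2O: 15.55% × 1000 = 155.5 lb
  MgO: 28.00% × 1000 = 280.0 lb
  SiO2: 33.42% × 1000 = 334.2 lb
Balance tally, oxide-wise, from the weights as reported, relative to the basis at hand (sums match the target masses exact up to rounding of places):
  ZrO2: 130.5·0.6717 = 87.66 lb (target 87.65 lb)
  SrO: 203.5·0.7009 = 142.6 lb (target 142.6 lb)
  Na2O: 267.9·0.5805 = 155.5 lb (target 155.5 lb)
  MgO: 461.0·0.3180 + 278.2·0.4795 = 280.0 lb (target 280.0 lb)
  SiO2: 130.5·0.3273 + 461.0·0.6323 = 334.2 lb (target 334.2 lb)
Glass-mass closure: total batch − LOI = 1000 lb (per-oxide target masses sum to 1000 lb; stated basis 1000 lb — deltas are rounding alone).
Summing the batch: Σ batch = 1341 lb; LOI removed, Σ of batch·LOI: 341.1 lb; yield, glass over the total, = 74.57%.

Revised batch per 1000 lb fused product:
  SrCO3: 203.5 lb
  Zircon sand: 130.5 lb
  Talc: 461.0 lb
  Na2CO3: 267.9 lb
  Magnesium carbonate: 278.2 lb
Total batch = 1341 lb; LOI loss = 341.1 lb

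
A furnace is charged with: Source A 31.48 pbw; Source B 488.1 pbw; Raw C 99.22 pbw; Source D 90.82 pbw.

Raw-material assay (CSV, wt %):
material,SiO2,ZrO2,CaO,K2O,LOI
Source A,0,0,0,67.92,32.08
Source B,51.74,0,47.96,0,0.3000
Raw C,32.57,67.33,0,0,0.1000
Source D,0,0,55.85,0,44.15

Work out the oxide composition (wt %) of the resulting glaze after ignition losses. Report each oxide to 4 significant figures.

Glass mass = 657.9 pbw (batch 709.6 − LOI 51.76).
Composition: SiO2 43.30%, ZrO2 10.15%, CaO 43.29%, K2O 3.250%

Working values appear, with 4-significant-digit rounding, within the worked lines. Full precision is kept in all steps — a single rounding yields each reported result. The derived quantities, including yield, the four compositions, the totals, net glass mass, LOI, are recomputed from the weighed amounts for 657.9 pbw of glass in full float precision, precisely as stated by the problem or answer text.
What the batch supplies per oxide:
  SiO2: 488.1·0.5174 + 99.22·0.3257 = 284.9 pbw
  ZrO2: 99.22·0.6733 = 66.80 pbw
  CaO: 488.1·0.4796 + 90.82·0.5585 = 284.8 pbw
  K2O: 31.48·0.6792 = 21.38 pbw
LOI: 31.48·0.3208 + 488.1·0.003000 + 99.22·0.001000 + 90.82·0.4415 = 51.76 pbw
Net of LOI, the glass mass = 709.6 − 51.76 = 657.9 pbw (= Σ oxide masses)
wt % = 100 × oxide mass / glass mass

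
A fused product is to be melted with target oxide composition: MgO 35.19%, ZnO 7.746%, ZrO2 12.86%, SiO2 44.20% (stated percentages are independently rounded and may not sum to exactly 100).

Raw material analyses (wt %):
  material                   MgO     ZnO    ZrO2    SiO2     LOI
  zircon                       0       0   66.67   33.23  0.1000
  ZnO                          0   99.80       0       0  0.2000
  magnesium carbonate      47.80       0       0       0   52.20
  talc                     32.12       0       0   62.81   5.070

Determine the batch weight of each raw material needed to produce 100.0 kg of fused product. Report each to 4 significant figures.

Batch per 100.0 kg fused product:
  zircon: 19.29 kg
  ZnO: 7.762 kg
  magnesium carbonate: 33.19 kg
  talc: 60.17 kg
Total batch = 120.4 kg; LOI loss = 20.41 kg; yield = 83.05%

Each numeric step runs at exact precision in all steps — rounding to 4 significant figures governs every intermediate as printed — each reported result receives exactly one rounding. The derived quantities are rebuilt at full float precision (the yield, glass mass, ignition loss, four oxide percentages, the totals) from the weighed amounts on 100.0 kg of glass, precisely as stated by problem or answer.
Oxide mass targets, per 100.0 kg fused product:
  MgO: 35.19% × 100.0 = 35.19 kg
  ZnO: 7.746% × 100.0 = 7.746 kg
  ZrO2: 12.86% × 100.0 = 12.86 kg
  SiO2: 44.20% × 100.0 = 44.20 kg
Checking each oxide sum per the reported batch figures, on the stated basis (target by target, the sums agree given rounding of the digits):
  MgO: 33.19·0.4780 + 60.17·0.3212 = 35.19 kg (target 35.19 kg)
  ZnO: 7.762·0.9980 = 7.746 kg (target 7.746 kg)
  ZrO2: 19.29·0.6667 = 12.86 kg (target 12.86 kg)
  SiO2: 19.29·0.3323 + 60.17·0.6281 = 44.20 kg (target 44.20 kg)
Glass mass check: total charge less LOI = 100.0 kg (summing oxide targets gives 100.0 kg; with the basis standing at 100.0 kg — deltas are rounding alone).
Batch total: Σ batch = 120.4 kg; Σ batch·LOI gives LOI loss = 20.41 kg; glass ÷ batch gives a yield of 83.05%.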